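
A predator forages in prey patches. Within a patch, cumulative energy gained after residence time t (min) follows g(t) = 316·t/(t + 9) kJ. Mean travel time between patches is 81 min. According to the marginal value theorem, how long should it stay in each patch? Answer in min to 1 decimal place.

27.0 min

By the marginal value theorem, leave when the instantaneous gain rate g'(t) equals the habitat-wide average g(t)/(T + t).
g'(t) = 316·9/(t + 9)². Setting 316·9/(t+9)² = 316t/[(t+9)(81+t)] gives 9(81+t) = t(t+9), so t² = 9×81 = 729.
t* = √729 = 27 min.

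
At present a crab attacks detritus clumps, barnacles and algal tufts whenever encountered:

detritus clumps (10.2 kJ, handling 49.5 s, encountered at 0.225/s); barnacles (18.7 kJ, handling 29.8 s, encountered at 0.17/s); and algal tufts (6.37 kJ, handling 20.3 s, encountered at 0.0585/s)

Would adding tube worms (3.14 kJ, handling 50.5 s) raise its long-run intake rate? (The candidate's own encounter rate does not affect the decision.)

Intake rate on the current diet: R = (0.225×10.2 + 0.17×18.7 + 0.0585×6.37) / (1 + 0.225×49.5 + 0.17×29.8 + 0.0585×20.3) = 5.847/18.39 = 0.3179 kJ/s.
Profitability of tube worms: 3.14/50.5 = 0.06218 kJ/s.
0.06218 < 0.3179, so adding tube worms would lower the average — exclude it.

No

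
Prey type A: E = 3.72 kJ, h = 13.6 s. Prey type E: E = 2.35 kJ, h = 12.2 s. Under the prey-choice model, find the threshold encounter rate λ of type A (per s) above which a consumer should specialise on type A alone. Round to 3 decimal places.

The zero-one rule: include type E iff E₂/h₂ > λE₁/(1+λh₁). Equality gives the switch point.
λE₁h₂ = E₂ + λE₂h₁ ⇒ λ = E₂/(E₁h₂ − E₂h₁) = 2.35/(45.38 − 31.96) = 0.1751 per s.

0.175 per s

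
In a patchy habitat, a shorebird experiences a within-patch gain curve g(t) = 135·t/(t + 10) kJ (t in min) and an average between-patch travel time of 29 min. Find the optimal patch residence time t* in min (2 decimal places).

By the marginal value theorem, leave when the instantaneous gain rate g'(t) equals the habitat-wide average g(t)/(T + t).
g'(t) = 135·10/(t + 10)². Setting 135·10/(t+10)² = 135t/[(t+10)(29+t)] gives 10(29+t) = t(t+10), so t² = 10×29 = 290.
t* = √290 = 17.03 min.

17.03 min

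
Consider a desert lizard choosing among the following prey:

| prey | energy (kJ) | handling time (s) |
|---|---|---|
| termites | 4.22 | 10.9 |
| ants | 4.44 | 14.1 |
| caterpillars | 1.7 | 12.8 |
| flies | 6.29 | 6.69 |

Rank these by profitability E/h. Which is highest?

flies

In descending order of E/h:
flies: 6.29/6.69 = 0.94 kJ/s
termites: 4.22/10.9 = 0.387 kJ/s
ants: 4.44/14.1 = 0.315 kJ/s
caterpillars: 1.7/12.8 = 0.133 kJ/s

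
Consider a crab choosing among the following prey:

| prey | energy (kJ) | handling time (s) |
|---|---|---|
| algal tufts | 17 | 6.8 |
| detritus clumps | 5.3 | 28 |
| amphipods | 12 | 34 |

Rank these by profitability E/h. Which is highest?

algal tufts

Profitability E/h (kJ/s): algal tufts = 17/6.8 = 2.5, detritus clumps = 5.3/28 = 0.189, amphipods = 12/34 = 0.353.
Ranked: algal tufts > amphipods > detritus clumps.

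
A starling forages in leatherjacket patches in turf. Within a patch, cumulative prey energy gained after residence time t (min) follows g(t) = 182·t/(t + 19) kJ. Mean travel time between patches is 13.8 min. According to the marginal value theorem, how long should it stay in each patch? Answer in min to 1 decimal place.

16.2 min

By the marginal value theorem, leave when the instantaneous gain rate g'(t) equals the habitat-wide average g(t)/(T + t).
g'(t) = 182·19/(t + 19)². Setting 182·19/(t+19)² = 182t/[(t+19)(13.8+t)] gives 19(13.8+t) = t(t+19), so t² = 19×13.8 = 262.2.
t* = √262.2 = 16.19 min.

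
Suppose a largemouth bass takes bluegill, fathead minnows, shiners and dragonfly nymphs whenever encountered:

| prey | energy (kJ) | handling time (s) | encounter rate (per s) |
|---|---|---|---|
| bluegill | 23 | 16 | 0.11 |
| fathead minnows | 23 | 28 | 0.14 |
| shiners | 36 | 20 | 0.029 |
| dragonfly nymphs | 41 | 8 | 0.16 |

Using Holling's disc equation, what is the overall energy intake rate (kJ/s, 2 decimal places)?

R = (0.11×23 + 0.14×23 + 0.029×36 + 0.16×41) / (1 + 0.11×16 + 0.14×28 + 0.029×20 + 0.16×8) = 13.35/8.54 = 1.564 kJ/s.

1.56 kJ/s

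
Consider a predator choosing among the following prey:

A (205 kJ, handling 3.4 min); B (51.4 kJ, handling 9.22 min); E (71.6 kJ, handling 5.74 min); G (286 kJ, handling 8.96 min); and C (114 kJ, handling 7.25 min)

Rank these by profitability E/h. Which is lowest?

In descending order of E/h:
A: 205/3.4 = 60.3 kJ/min
G: 286/8.96 = 31.9 kJ/min
C: 114/7.25 = 15.7 kJ/min
E: 71.6/5.74 = 12.5 kJ/min
B: 51.4/9.22 = 5.57 kJ/min

B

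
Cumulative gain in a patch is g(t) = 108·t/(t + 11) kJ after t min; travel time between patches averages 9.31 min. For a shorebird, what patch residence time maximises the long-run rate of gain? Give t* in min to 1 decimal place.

Optimal t* satisfies g'(t*) = g(t*)/(T + t*).
g'(t) = 108·11/(t + 11)². Setting 108·11/(t+11)² = 108t/[(t+11)(9.31+t)] gives 11(9.31+t) = t(t+11), so t² = 11×9.31 = 102.4.
t* = √102.4 = 10.12 min.

10.1 min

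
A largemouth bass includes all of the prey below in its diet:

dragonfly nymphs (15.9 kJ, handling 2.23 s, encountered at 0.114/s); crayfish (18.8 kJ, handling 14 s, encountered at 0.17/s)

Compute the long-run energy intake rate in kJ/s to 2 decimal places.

R = Σλ_iE_i / (1 + Σλ_ih_i)
Numerator: 0.114×15.9 + 0.17×18.8 = 5.009
Denominator: 1 + 0.114×2.23 + 0.17×14 = 3.634
R = 5.009/3.634 = 1.378 kJ/s

1.38 kJ/s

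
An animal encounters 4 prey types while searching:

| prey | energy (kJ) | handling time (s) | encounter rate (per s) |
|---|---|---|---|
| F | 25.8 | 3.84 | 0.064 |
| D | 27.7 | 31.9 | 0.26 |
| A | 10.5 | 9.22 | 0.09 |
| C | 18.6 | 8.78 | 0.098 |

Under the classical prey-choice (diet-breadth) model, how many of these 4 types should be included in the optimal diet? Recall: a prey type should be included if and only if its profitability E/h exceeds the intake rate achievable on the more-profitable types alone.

Rank by E/h (kJ/s): F 6.72, C 2.12, A 1.14, D 0.868. Include each in turn until the next type's E/h falls below the running intake rate.
Rate on top 1: 1.325. C: 2.12 > 1.325 → include.
Rate on top 2: 1.649. A: 1.14 < 1.649 → exclude; stop.
Optimal diet: F, C — 2 of 4 types.

2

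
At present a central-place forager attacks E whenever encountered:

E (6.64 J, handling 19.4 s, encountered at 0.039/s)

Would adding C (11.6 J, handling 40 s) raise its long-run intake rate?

Yes

Current rate: (0.039×6.64)/(1 + 0.039×19.4) = 0.1474 J/s.
Profitability of C: 11.6/40 = 0.29 J/s.
Since 0.29 > R, including C increases the long-run rate.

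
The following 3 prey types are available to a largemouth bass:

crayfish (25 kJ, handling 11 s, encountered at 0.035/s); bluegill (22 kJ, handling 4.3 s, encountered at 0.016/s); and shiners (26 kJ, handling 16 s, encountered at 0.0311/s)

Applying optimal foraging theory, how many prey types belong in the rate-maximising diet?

Rank by E/h (kJ/s): bluegill 5.12, crayfish 2.27, shiners 1.62. Include each in turn until the next type's E/h falls below the running intake rate.
Rate on top 1: 0.3293. crayfish: 2.27 > 0.3293 → include.
Rate on top 2: 0.844. shiners: 1.62 > 0.844 → include.
Optimal diet: bluegill, crayfish, shiners — 3 of 3 types.

3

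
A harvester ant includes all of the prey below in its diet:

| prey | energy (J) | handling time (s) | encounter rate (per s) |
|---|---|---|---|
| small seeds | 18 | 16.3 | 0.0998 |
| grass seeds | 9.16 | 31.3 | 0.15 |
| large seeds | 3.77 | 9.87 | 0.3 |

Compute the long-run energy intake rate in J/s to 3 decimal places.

0.418 J/s

R = Σλ_iE_i / (1 + Σλ_ih_i)
Numerator: 0.0998×18 + 0.15×9.16 + 0.3×3.77 = 4.301
Denominator: 1 + 0.0998×16.3 + 0.15×31.3 + 0.3×9.87 = 10.28
R = 4.301/10.28 = 0.4183 J/s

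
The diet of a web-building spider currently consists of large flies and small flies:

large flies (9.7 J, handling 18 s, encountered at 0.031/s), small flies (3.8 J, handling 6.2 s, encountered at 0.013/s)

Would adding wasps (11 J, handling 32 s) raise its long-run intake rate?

Current rate: (0.031×9.7 + 0.013×3.8)/(1 + 0.031×18 + 0.013×6.2) = 0.2137 J/s.
wasps: E/h = 11/32 = 0.3438 J/s.
Since 0.3438 > R, including wasps increases the long-run rate.

Yes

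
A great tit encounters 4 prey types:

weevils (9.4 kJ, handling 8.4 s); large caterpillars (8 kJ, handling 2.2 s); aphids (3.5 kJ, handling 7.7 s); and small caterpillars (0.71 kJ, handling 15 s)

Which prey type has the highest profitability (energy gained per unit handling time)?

Profitability E/h (kJ/s): weevils = 9.4/8.4 = 1.12, large caterpillars = 8/2.2 = 3.64, aphids = 3.5/7.7 = 0.455, small caterpillars = 0.71/15 = 0.0473.
Ranked: large caterpillars > weevils > aphids > small caterpillars.

large caterpillars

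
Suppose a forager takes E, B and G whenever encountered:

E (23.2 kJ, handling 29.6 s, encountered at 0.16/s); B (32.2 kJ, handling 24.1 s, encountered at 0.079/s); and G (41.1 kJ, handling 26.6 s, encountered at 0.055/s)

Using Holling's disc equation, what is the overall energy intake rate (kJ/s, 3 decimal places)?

Energy encountered per unit search time: 0.16×23.2 + 0.079×32.2 + 0.055×41.1 = 8.516 kJ/s.
Handling time per unit search time: 0.16×29.6 + 0.079×24.1 + 0.055×26.6 = 8.103.
Rate = 8.516/(1 + 8.103) = 0.9356 kJ/s.

0.936 kJ/s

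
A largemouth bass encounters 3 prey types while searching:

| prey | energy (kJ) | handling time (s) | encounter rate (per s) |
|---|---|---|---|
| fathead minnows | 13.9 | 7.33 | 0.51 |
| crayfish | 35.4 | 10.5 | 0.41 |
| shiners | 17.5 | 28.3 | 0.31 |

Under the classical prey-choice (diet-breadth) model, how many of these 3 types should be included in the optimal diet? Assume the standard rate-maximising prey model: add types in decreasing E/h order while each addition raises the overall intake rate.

1

E/h in descending order: crayfish 3.37, fathead minnows 1.9, shiners 0.618 kJ/s. The optimal diet is the largest prefix of this list for which every included type satisfies E_i/h_i > R on the types above it.
Rate on top 1: 2.736. fathead minnows: 1.9 < 2.736 → exclude; stop.
Optimal diet: crayfish — 1 of 3 types.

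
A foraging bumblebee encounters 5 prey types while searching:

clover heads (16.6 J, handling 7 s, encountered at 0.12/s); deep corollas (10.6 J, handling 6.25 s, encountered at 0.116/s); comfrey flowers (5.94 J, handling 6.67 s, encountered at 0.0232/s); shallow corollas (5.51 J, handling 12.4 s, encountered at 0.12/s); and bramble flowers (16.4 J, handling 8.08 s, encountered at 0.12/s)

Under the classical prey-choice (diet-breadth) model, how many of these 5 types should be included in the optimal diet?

Profitabilities (E/h, J/s): clover heads 2.37, bramble flowers 2.03, deep corollas 1.7, comfrey flowers 0.891, shallow corollas 0.444. Add prey in this order while the next type's profitability exceeds the intake rate on those already taken.
Rate on top 1: 1.083. bramble flowers: 2.03 > 1.083 → include.
Rate on top 2: 1.409. deep corollas: 1.7 > 1.409 → include.
Rate on top 3: 1.468. comfrey flowers: 0.891 < 1.468 → exclude; stop.
Optimal diet: clover heads, bramble flowers, deep corollas — 3 of 5 types.

3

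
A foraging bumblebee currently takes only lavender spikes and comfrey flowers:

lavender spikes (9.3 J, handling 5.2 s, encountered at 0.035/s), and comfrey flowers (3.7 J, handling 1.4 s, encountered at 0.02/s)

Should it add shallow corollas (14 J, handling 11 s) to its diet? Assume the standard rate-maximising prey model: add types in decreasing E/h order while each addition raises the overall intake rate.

On lavender spikes and comfrey flowers alone, R = ΣλE/(1+Σλh) = 0.3995/1.21 = 0.3302 J/s.
Profitability of shallow corollas: 14/11 = 1.273 J/s.
1.273 > 0.3302, so adding shallow corollas raises the average — include it.

Yes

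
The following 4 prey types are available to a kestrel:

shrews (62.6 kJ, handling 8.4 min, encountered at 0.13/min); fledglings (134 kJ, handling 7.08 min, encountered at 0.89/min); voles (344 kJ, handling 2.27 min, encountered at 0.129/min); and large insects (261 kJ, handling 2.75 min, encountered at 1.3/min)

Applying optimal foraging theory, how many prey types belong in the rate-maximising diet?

Rank by E/h (kJ/min): voles 152, large insects 94.9, fledglings 18.9, shrews 7.45. Include each in turn until the next type's E/h falls below the running intake rate.
Rate on top 1: 34.32. large insects: 94.9 > 34.32 → include.
Rate on top 2: 78.82. fledglings: 18.9 < 78.82 → exclude; stop.
Optimal diet: voles, large insects — 2 of 4 types.

2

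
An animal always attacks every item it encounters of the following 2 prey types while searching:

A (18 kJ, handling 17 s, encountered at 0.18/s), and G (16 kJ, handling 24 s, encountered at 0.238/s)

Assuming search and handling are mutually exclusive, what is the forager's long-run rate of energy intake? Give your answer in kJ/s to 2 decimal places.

0.72 kJ/s

R = (0.18×18 + 0.238×16) / (1 + 0.18×17 + 0.238×24) = 7.048/9.772 = 0.7212 kJ/s.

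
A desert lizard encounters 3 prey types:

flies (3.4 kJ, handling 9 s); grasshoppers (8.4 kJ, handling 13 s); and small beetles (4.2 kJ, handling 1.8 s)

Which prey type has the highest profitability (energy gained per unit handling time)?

small beetles

In descending order of E/h:
small beetles: 4.2/1.8 = 2.33 kJ/s
grasshoppers: 8.4/13 = 0.646 kJ/s
flies: 3.4/9 = 0.378 kJ/s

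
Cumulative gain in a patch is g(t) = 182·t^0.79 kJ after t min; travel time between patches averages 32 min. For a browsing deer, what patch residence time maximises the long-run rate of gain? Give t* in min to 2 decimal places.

120.38 min

By the marginal value theorem, leave when the instantaneous gain rate g'(t) equals the habitat-wide average g(t)/(T + t).
g'(t) = 0.79·182·t^-0.21. Setting 0.79·182·t^-0.21 = 182·t^0.79/(32+t) gives 0.79(32+t) = t, so 0.21·t = 0.79×32.
t* = 0.79×32/0.21 = 120.4 min.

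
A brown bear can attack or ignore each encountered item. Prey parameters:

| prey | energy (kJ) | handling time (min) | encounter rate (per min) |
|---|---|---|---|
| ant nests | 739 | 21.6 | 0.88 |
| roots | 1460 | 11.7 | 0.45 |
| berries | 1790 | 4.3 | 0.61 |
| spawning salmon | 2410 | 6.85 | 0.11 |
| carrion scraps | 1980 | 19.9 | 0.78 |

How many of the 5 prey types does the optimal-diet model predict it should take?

Rank by E/h (kJ/min): berries 416, spawning salmon 352, roots 125, carrion scraps 99.5, ant nests 34.2. Include each in turn until the next type's E/h falls below the running intake rate.
Rate on top 1: 301.4. spawning salmon: 352 > 301.4 → include.
Rate on top 2: 310.1. roots: 125 < 310.1 → exclude; stop.
Optimal diet: berries, spawning salmon — 2 of 5 types.

2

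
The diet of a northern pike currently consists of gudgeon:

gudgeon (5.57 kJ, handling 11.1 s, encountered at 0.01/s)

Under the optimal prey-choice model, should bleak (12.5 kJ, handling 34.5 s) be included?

Current rate: (0.01×5.57)/(1 + 0.01×11.1) = 0.05014 kJ/s.
bleak: E/h = 12.5/34.5 = 0.3623 kJ/s.
0.3623 > 0.05014, so adding bleak raises the average — include it.

Yes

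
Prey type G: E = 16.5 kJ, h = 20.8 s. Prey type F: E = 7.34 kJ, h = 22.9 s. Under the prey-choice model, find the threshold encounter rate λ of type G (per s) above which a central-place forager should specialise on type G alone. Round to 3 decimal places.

0.033 per s

At the threshold, the rate on type G alone equals the profitability of type F: λ·16.5/(1 + λ·20.8) = 7.34/22.9 = 0.3205.
Rearranging, λ(16.5 − 0.3205×20.8) = 0.3205, so λ = 0.3205/9.833 = 0.0326 per s.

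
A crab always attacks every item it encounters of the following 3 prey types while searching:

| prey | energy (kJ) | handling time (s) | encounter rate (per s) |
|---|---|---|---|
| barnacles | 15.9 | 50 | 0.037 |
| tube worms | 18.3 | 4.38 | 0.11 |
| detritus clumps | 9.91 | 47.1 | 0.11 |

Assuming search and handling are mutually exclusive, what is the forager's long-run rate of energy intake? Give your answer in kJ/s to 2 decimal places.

R = (0.037×15.9 + 0.11×18.3 + 0.11×9.91) / (1 + 0.037×50 + 0.11×4.38 + 0.11×47.1) = 3.691/8.513 = 0.4336 kJ/s.

0.43 kJ/s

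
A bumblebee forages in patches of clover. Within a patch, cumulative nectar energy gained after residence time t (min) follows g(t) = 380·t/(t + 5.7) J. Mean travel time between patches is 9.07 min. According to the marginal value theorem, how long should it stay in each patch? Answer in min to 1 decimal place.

Optimal t* satisfies g'(t*) = g(t*)/(T + t*).
g'(t) = 380·5.7/(t + 5.7)². Setting 380·5.7/(t+5.7)² = 380t/[(t+5.7)(9.07+t)] gives 5.7(9.07+t) = t(t+5.7), so t² = 5.7×9.07 = 51.7.
t* = √51.7 = 7.19 min.

7.2 min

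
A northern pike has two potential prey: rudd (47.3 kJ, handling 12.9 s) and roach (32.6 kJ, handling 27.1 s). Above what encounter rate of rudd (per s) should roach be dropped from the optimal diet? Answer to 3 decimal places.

The zero-one rule: include roach iff E₂/h₂ > λE₁/(1+λh₁). Equality gives the switch point.
λE₁h₂ = E₂ + λE₂h₁ ⇒ λ = E₂/(E₁h₂ − E₂h₁) = 32.6/(1282 − 420.5) = 0.03785 per s.

0.038 per s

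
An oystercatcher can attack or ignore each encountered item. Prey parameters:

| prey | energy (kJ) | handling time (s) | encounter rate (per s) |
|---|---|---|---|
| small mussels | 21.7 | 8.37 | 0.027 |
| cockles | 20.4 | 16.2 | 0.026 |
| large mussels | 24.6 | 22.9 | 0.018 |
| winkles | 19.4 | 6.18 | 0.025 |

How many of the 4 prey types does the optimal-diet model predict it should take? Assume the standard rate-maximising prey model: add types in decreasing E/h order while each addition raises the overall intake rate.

Profitabilities (E/h, kJ/s): winkles 3.14, small mussels 2.59, cockles 1.26, large mussels 1.07. Add prey in this order while the next type's profitability exceeds the intake rate on those already taken.
Rate on top 1: 0.4201. small mussels: 2.59 > 0.4201 → include.
Rate on top 2: 0.7757. cockles: 1.26 > 0.7757 → include.
Rate on top 3: 0.8888. large mussels: 1.07 > 0.8888 → include.
Optimal diet: winkles, small mussels, cockles, large mussels — 4 of 4 types.

4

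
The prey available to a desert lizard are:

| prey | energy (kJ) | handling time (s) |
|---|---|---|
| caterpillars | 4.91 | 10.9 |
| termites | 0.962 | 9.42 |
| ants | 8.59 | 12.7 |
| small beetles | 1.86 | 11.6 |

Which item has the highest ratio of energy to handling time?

ants

In descending order of E/h:
ants: 8.59/12.7 = 0.676 kJ/s
caterpillars: 4.91/10.9 = 0.45 kJ/s
small beetles: 1.86/11.6 = 0.16 kJ/s
termites: 0.962/9.42 = 0.102 kJ/s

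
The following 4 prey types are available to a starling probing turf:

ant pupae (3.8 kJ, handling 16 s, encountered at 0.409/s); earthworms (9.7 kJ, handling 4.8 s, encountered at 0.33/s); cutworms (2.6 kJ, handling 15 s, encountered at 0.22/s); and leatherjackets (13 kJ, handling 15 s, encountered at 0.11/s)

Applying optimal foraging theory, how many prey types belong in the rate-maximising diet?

Profitabilities (E/h, kJ/s): earthworms 2.02, leatherjackets 0.867, ant pupae 0.237, cutworms 0.173. Add prey in this order while the next type's profitability exceeds the intake rate on those already taken.
Rate on top 1: 1.239. leatherjackets: 0.867 < 1.239 → exclude; stop.
Optimal diet: earthworms — 1 of 4 types.

1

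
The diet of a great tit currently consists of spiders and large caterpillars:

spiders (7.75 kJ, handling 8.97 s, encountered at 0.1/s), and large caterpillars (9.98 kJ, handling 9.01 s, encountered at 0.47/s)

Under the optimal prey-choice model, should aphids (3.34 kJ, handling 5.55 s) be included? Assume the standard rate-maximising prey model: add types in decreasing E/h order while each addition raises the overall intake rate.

Current rate: (0.1×7.75 + 0.47×9.98)/(1 + 0.1×8.97 + 0.47×9.01) = 0.8914 kJ/s.
aphids: E/h = 3.34/5.55 = 0.6018 kJ/s.
Since 0.6018 < R, time spent handling aphids is better spent searching.

No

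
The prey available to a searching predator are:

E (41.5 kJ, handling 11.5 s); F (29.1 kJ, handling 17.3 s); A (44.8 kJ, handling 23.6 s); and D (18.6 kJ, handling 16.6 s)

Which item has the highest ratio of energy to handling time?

Profitability E/h (kJ/s): E = 41.5/11.5 = 3.61, F = 29.1/17.3 = 1.68, A = 44.8/23.6 = 1.9, D = 18.6/16.6 = 1.12.
Ranked: E > A > F > D.

E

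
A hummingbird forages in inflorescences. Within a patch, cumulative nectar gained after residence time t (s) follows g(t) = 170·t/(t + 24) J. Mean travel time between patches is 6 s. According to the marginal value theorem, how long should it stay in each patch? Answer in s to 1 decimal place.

By the marginal value theorem, leave when the instantaneous gain rate g'(t) equals the habitat-wide average g(t)/(T + t).
g'(t) = 170·24/(t + 24)². Setting 170·24/(t+24)² = 170t/[(t+24)(6+t)] gives 24(6+t) = t(t+24), so t² = 24×6 = 144.
t* = √144 = 12 s.

12.0 s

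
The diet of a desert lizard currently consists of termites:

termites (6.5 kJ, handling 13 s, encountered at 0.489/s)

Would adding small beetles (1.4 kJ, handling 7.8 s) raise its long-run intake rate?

Current rate: (0.489×6.5)/(1 + 0.489×13) = 0.432 kJ/s.
Profitability of small beetles: 1.4/7.8 = 0.1795 kJ/s.
0.1795 < 0.432, so adding small beetles would lower the average — exclude it.

No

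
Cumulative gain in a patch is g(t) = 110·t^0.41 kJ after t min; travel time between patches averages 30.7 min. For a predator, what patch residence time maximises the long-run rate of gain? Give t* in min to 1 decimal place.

21.3 min

Maximise g(t)/(T+t): set derivative to zero → g'(t)(T+t) = g(t).
g'(t) = 0.41·110·t^-0.59. Setting 0.41·110·t^-0.59 = 110·t^0.41/(30.7+t) gives 0.41(30.7+t) = t, so 0.59·t = 0.41×30.7.
t* = 0.41×30.7/0.59 = 21.33 min.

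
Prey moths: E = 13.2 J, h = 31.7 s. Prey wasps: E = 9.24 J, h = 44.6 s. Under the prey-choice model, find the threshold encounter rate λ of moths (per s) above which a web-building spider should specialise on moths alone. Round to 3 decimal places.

At the threshold, the rate on moths alone equals the profitability of wasps: λ·13.2/(1 + λ·31.7) = 9.24/44.6 = 0.2072.
Rearranging, λ(13.2 − 0.2072×31.7) = 0.2072, so λ = 0.2072/6.633 = 0.03124 per s.

0.031 per s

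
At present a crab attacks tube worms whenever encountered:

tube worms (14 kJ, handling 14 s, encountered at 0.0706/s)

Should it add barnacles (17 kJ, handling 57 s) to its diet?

Current rate: (0.0706×14)/(1 + 0.0706×14) = 0.4971 kJ/s.
Profitability of barnacles: 17/57 = 0.2982 kJ/s.
0.2982 < 0.4971, so adding barnacles would lower the average — exclude it.

No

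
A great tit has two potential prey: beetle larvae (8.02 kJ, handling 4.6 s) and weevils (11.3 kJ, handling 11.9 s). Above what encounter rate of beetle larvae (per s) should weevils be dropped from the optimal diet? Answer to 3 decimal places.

0.260 per s

The zero-one rule: include weevils iff E₂/h₂ > λE₁/(1+λh₁). Equality gives the switch point.
λE₁h₂ = E₂ + λE₂h₁ ⇒ λ = E₂/(E₁h₂ − E₂h₁) = 11.3/(95.44 − 51.98) = 0.26 per s.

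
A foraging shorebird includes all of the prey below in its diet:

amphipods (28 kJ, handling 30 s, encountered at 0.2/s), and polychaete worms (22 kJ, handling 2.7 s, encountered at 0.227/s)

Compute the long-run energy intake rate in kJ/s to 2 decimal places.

1.39 kJ/s

R = Σλ_iE_i / (1 + Σλ_ih_i)
Numerator: 0.2×28 + 0.227×22 = 10.59
Denominator: 1 + 0.2×30 + 0.227×2.7 = 7.613
R = 10.59/7.613 = 1.392 kJ/s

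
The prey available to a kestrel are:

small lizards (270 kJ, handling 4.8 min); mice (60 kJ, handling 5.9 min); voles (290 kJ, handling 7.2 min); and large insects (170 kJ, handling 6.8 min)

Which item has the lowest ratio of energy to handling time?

mice

In descending order of E/h:
small lizards: 270/4.8 = 56.2 kJ/min
voles: 290/7.2 = 40.3 kJ/min
large insects: 170/6.8 = 25 kJ/min
mice: 60/5.9 = 10.2 kJ/min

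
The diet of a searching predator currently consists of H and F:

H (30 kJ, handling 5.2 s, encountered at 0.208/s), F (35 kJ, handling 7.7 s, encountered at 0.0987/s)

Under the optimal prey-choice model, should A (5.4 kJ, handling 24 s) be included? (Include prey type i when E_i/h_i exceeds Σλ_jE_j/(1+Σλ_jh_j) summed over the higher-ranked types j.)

Current rate: (0.208×30 + 0.0987×35)/(1 + 0.208×5.2 + 0.0987×7.7) = 3.412 kJ/s.
A: E/h = 5.4/24 = 0.225 kJ/s.
0.225 < 3.412, so adding A would lower the average — exclude it.

No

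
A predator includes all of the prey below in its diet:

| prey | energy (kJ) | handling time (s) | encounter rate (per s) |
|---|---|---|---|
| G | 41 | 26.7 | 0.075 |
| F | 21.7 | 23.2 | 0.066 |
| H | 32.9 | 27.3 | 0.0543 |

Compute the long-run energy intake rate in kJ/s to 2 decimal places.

1.05 kJ/s

Energy encountered per unit search time: 0.075×41 + 0.066×21.7 + 0.0543×32.9 = 6.294 kJ/s.
Handling time per unit search time: 0.075×26.7 + 0.066×23.2 + 0.0543×27.3 = 5.016.
Rate = 6.294/(1 + 5.016) = 1.046 kJ/s.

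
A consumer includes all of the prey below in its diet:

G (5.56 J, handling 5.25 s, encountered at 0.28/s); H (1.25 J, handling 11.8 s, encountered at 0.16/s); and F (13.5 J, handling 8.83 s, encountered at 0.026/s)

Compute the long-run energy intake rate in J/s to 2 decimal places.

Energy encountered per unit search time: 0.28×5.56 + 0.16×1.25 + 0.026×13.5 = 2.108 J/s.
Handling time per unit search time: 0.28×5.25 + 0.16×11.8 + 0.026×8.83 = 3.588.
Rate = 2.108/(1 + 3.588) = 0.4595 J/s.

0.46 J/s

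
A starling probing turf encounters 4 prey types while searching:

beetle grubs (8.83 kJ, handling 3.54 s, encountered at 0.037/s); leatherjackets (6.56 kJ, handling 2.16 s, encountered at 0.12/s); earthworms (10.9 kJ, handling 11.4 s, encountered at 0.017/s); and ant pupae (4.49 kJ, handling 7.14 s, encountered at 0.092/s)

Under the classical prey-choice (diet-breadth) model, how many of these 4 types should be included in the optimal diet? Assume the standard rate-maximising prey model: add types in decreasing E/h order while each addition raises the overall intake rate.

E/h in descending order: leatherjackets 3.04, beetle grubs 2.49, earthworms 0.956, ant pupae 0.629 kJ/s. The optimal diet is the largest prefix of this list for which every included type satisfies E_i/h_i > R on the types above it.
Rate on top 1: 0.6252. beetle grubs: 2.49 > 0.6252 → include.
Rate on top 2: 0.8013. earthworms: 0.956 > 0.8013 → include.
Rate on top 3: 0.8202. ant pupae: 0.629 < 0.8202 → exclude; stop.
Optimal diet: leatherjackets, beetle grubs, earthworms — 3 of 4 types.

3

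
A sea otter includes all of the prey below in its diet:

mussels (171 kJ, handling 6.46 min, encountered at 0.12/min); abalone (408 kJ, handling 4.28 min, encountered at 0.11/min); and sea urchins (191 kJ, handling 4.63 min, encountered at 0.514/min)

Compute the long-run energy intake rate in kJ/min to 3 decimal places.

R = (0.12×171 + 0.11×408 + 0.514×191) / (1 + 0.12×6.46 + 0.11×4.28 + 0.514×4.63) = 163.6/4.626 = 35.36 kJ/min.

35.361 kJ/min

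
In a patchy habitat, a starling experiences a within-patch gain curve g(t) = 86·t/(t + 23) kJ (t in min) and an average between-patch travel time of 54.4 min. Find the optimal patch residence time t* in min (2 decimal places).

Maximise g(t)/(T+t): set derivative to zero → g'(t)(T+t) = g(t).
g'(t) = 86·23/(t + 23)². Setting 86·23/(t+23)² = 86t/[(t+23)(54.4+t)] gives 23(54.4+t) = t(t+23), so t² = 23×54.4 = 1251.
t* = √1251 = 35.37 min.

35.37 min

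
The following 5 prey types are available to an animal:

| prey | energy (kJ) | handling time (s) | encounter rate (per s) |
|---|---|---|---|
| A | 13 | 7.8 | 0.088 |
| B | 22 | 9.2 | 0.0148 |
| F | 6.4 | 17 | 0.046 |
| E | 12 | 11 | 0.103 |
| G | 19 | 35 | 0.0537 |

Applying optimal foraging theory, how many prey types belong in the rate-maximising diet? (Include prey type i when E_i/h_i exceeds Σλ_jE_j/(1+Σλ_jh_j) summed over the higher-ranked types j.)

Profitabilities (E/h, kJ/s): B 2.39, A 1.67, E 1.09, G 0.543, F 0.376. Add prey in this order while the next type's profitability exceeds the intake rate on those already taken.
Rate on top 1: 0.2866. A: 1.67 > 0.2866 → include.
Rate on top 2: 0.8063. E: 1.09 > 0.8063 → include.
Rate on top 3: 0.9154. G: 0.543 < 0.9154 → exclude; stop.
Optimal diet: B, A, E — 3 of 5 types.

3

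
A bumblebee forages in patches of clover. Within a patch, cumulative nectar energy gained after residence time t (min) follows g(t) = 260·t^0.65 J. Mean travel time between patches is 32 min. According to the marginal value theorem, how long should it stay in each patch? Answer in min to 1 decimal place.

Optimal t* satisfies g'(t*) = g(t*)/(T + t*).
g'(t) = 0.65·260·t^-0.35. Setting 0.65·260·t^-0.35 = 260·t^0.65/(32+t) gives 0.65(32+t) = t, so 0.35·t = 0.65×32.
t* = 0.65×32/0.35 = 59.43 min.

59.4 min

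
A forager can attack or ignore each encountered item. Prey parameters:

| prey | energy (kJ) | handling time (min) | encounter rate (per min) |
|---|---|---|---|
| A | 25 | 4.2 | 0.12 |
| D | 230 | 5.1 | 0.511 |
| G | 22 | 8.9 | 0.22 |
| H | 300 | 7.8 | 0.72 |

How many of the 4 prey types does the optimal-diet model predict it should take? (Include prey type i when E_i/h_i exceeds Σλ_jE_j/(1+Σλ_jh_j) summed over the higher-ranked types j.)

2

Rank by E/h (kJ/min): D 45.1, H 38.5, A 5.95, G 2.47. Include each in turn until the next type's E/h falls below the running intake rate.
Rate on top 1: 32.59. H: 38.5 > 32.59 → include.
Rate on top 2: 36.17. A: 5.95 < 36.17 → exclude; stop.
Optimal diet: D, H — 2 of 4 types.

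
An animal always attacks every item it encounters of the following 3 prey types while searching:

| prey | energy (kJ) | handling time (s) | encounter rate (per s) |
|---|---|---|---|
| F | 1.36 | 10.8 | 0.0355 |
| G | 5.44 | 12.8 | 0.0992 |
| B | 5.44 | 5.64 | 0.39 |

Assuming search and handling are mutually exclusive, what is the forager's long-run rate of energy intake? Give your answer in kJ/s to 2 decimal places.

R = Σλ_iE_i / (1 + Σλ_ih_i)
Numerator: 0.0355×1.36 + 0.0992×5.44 + 0.39×5.44 = 2.71
Denominator: 1 + 0.0355×10.8 + 0.0992×12.8 + 0.39×5.64 = 4.853
R = 2.71/4.853 = 0.5583 kJ/s

0.56 kJ/s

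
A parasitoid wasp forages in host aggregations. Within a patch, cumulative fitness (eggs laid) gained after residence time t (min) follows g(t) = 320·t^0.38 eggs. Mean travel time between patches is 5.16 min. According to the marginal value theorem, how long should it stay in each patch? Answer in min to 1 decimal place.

3.2 min

By the marginal value theorem, leave when the instantaneous gain rate g'(t) equals the habitat-wide average g(t)/(T + t).
g'(t) = 0.38·320·t^-0.62. Setting 0.38·320·t^-0.62 = 320·t^0.38/(5.16+t) gives 0.38(5.16+t) = t, so 0.62·t = 0.38×5.16.
t* = 0.38×5.16/0.62 = 3.163 min.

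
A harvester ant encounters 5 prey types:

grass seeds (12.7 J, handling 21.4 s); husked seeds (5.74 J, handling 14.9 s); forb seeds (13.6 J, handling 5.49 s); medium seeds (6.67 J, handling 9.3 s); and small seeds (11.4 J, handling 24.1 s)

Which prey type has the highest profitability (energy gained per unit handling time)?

In descending order of E/h:
forb seeds: 13.6/5.49 = 2.48 J/s
medium seeds: 6.67/9.3 = 0.717 J/s
grass seeds: 12.7/21.4 = 0.593 J/s
small seeds: 11.4/24.1 = 0.473 J/s
husked seeds: 5.74/14.9 = 0.385 J/s

forb seeds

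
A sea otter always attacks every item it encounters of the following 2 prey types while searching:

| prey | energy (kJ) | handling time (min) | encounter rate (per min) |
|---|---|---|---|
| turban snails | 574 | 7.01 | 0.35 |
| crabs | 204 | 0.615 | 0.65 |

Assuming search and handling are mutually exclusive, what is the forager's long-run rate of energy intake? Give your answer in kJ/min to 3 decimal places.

Energy encountered per unit search time: 0.35×574 + 0.65×204 = 333.5 kJ/min.
Handling time per unit search time: 0.35×7.01 + 0.65×0.615 = 2.853.
Rate = 333.5/(1 + 2.853) = 86.55 kJ/min.

86.550 kJ/min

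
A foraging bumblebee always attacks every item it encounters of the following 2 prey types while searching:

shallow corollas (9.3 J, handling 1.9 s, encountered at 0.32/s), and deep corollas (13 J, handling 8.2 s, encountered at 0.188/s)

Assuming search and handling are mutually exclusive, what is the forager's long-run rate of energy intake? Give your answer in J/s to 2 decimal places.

1.72 J/s

R = Σλ_iE_i / (1 + Σλ_ih_i)
Numerator: 0.32×9.3 + 0.188×13 = 5.42
Denominator: 1 + 0.32×1.9 + 0.188×8.2 = 3.15
R = 5.42/3.15 = 1.721 J/s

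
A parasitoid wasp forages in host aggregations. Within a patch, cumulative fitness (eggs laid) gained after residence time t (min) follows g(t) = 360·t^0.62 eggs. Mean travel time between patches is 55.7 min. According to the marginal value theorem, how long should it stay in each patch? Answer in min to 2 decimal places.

By the marginal value theorem, leave when the instantaneous gain rate g'(t) equals the habitat-wide average g(t)/(T + t).
g'(t) = 0.62·360·t^-0.38. Setting 0.62·360·t^-0.38 = 360·t^0.62/(55.7+t) gives 0.62(55.7+t) = t, so 0.38·t = 0.62×55.7.
t* = 0.62×55.7/0.38 = 90.88 min.

90.88 min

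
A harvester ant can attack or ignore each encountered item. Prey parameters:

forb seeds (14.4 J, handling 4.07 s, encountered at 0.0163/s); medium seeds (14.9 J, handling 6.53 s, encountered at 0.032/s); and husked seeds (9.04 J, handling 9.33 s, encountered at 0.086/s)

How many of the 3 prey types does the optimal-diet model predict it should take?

3

Profitabilities (E/h, J/s): forb seeds 3.54, medium seeds 2.28, husked seeds 0.969. Add prey in this order while the next type's profitability exceeds the intake rate on those already taken.
Rate on top 1: 0.2201. medium seeds: 2.28 > 0.2201 → include.
Rate on top 2: 0.5579. husked seeds: 0.969 > 0.5579 → include.
Optimal diet: forb seeds, medium seeds, husked seeds — 3 of 3 types.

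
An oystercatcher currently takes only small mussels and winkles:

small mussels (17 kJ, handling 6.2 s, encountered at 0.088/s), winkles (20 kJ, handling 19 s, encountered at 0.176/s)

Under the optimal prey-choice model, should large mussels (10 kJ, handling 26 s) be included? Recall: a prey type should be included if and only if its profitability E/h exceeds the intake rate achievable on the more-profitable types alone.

Intake rate on the current diet: R = (0.088×17 + 0.176×20) / (1 + 0.088×6.2 + 0.176×19) = 5.016/4.89 = 1.026 kJ/s.
Profitability of large mussels: 10/26 = 0.3846 kJ/s.
0.3846 < 1.026, so adding large mussels would lower the average — exclude it.

No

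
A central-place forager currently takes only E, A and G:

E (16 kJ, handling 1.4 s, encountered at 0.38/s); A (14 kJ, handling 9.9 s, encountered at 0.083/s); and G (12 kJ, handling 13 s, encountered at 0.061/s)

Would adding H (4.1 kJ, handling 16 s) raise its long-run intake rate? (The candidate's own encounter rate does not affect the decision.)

Intake rate on the current diet: R = (0.38×16 + 0.083×14 + 0.061×12) / (1 + 0.38×1.4 + 0.083×9.9 + 0.061×13) = 7.974/3.147 = 2.534 kJ/s.
H: E/h = 4.1/16 = 0.2562 kJ/s.
Since 0.2562 < R, time spent handling H is better spent searching.

No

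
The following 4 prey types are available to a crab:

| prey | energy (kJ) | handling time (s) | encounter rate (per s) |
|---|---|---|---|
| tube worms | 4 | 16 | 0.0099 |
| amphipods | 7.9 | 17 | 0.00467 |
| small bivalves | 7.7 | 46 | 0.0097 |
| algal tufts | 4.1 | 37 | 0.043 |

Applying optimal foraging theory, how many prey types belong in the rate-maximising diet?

4

Rank by E/h (kJ/s): amphipods 0.465, tube worms 0.25, small bivalves 0.167, algal tufts 0.111. Include each in turn until the next type's E/h falls below the running intake rate.
Rate on top 1: 0.03418. tube worms: 0.25 > 0.03418 → include.
Rate on top 2: 0.0618. small bivalves: 0.167 > 0.0618 → include.
Rate on top 3: 0.08978. algal tufts: 0.111 > 0.08978 → include.
Optimal diet: amphipods, tube worms, small bivalves, algal tufts — 4 of 4 types.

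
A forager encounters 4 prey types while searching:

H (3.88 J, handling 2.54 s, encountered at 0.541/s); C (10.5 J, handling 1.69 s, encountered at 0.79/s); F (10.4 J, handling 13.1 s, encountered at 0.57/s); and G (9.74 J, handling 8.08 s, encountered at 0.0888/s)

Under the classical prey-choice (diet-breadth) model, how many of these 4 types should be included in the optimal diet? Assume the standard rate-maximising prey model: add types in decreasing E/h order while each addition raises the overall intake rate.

E/h in descending order: C 6.21, H 1.53, G 1.21, F 0.794 J/s. The optimal diet is the largest prefix of this list for which every included type satisfies E_i/h_i > R on the types above it.
Rate on top 1: 3.552. H: 1.53 < 3.552 → exclude; stop.
Optimal diet: C — 1 of 4 types.

1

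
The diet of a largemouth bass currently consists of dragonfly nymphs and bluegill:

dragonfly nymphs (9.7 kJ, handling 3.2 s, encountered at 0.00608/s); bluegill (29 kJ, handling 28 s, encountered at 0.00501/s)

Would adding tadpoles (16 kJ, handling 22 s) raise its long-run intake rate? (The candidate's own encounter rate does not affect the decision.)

Intake rate on the current diet: R = (0.00608×9.7 + 0.00501×29) / (1 + 0.00608×3.2 + 0.00501×28) = 0.2043/1.16 = 0.1761 kJ/s.
Profitability of tadpoles: 16/22 = 0.7273 kJ/s.
0.7273 > 0.1761, so adding tadpoles raises the average — include it.

Yes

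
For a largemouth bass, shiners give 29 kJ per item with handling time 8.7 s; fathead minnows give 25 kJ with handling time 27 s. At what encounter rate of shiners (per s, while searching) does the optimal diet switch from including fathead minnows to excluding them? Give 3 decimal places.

0.044 per s

At the threshold, the rate on shiners alone equals the profitability of fathead minnows: λ·29/(1 + λ·8.7) = 25/27 = 0.9259.
Rearranging, λ(29 − 0.9259×8.7) = 0.9259, so λ = 0.9259/20.94 = 0.04421 per s.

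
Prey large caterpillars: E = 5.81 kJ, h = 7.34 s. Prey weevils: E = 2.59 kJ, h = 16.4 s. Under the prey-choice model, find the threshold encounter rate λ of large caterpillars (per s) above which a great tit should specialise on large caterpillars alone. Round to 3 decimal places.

0.034 per s

The zero-one rule: include weevils iff E₂/h₂ > λE₁/(1+λh₁). Equality gives the switch point.
λE₁h₂ = E₂ + λE₂h₁ ⇒ λ = E₂/(E₁h₂ − E₂h₁) = 2.59/(95.28 − 19.01) = 0.03396 per s.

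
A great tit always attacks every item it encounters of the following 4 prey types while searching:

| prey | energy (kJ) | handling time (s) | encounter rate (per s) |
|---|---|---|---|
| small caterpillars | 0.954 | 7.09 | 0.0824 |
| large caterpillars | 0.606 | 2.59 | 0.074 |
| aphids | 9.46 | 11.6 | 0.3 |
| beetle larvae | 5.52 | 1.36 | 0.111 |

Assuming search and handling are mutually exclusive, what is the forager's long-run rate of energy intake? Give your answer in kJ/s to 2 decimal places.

0.66 kJ/s

R = Σλ_iE_i / (1 + Σλ_ih_i)
Numerator: 0.0824×0.954 + 0.074×0.606 + 0.3×9.46 + 0.111×5.52 = 3.574
Denominator: 1 + 0.0824×7.09 + 0.074×2.59 + 0.3×11.6 + 0.111×1.36 = 5.407
R = 3.574/5.407 = 0.661 kJ/s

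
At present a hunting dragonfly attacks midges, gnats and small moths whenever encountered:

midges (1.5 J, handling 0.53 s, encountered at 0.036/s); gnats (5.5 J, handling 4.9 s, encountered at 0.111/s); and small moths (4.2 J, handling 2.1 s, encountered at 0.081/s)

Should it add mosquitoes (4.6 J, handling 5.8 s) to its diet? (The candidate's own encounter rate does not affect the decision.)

Current rate: (0.036×1.5 + 0.111×5.5 + 0.081×4.2)/(1 + 0.036×0.53 + 0.111×4.9 + 0.081×2.1) = 0.5797 J/s.
Profitability of mosquitoes: 4.6/5.8 = 0.7931 J/s.
0.7931 > 0.5797, so adding mosquitoes raises the average — include it.

Yes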